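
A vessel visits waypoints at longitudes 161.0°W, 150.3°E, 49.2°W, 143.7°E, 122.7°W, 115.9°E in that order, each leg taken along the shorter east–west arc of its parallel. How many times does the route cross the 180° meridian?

5

Leg 1: -161.0° → +150.3°, shortest Δλ = -48.7° (west) — crosses 180°.
Leg 2: +150.3° → -49.2°, shortest Δλ = 160.5° (east) — crosses 180°.
Leg 3: -49.2° → +143.7°, shortest Δλ = -167.1° (west) — crosses 180°.
Leg 4: +143.7° → -122.7°, shortest Δλ = 93.6° (east) — crosses 180°.
Leg 5: -122.7° → +115.9°, shortest Δλ = -121.4° (west) — crosses 180°.
Total crossings: 5.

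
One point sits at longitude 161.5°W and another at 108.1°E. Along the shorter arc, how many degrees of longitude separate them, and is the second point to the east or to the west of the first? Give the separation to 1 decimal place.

Raw difference: 108.1 − -161.5 = 269.6°.
Normalise into (−180°, 180°]: 269.6° − 360° = -90.4°.
Negative ⇒ the second point lies to the west; separation 90.4°.

90.4° west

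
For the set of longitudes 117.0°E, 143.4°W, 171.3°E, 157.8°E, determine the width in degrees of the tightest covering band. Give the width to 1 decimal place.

99.6°

Sort the longitudes: -143.4°, +117.0°, +157.8°, +171.3°.
Eastward gaps between consecutive values (wrapping around): 260.4°, 40.8°, 13.5°, 45.3°.
Largest gap = 260.4° ⇒ minimal covering band is its complement: 360° − 260.4° = 99.6°.
Band runs from +117.0° eastward to -143.4°, crossing the antimeridian.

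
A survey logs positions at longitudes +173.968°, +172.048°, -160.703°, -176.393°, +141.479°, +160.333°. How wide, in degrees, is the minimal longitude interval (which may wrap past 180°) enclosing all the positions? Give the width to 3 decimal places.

57.818°

Sort the longitudes: -176.393°, -160.703°, +141.479°, +160.333°, +172.048°, +173.968°.
Eastward gaps between consecutive values (wrapping around): 15.690°, 302.182°, 18.854°, 11.715°, 1.920°, 9.639°.
Largest gap = 302.182° ⇒ minimal covering band is its complement: 360° − 302.182° = 57.818°.
Band runs from +141.479° eastward to -160.703°, crossing the antimeridian.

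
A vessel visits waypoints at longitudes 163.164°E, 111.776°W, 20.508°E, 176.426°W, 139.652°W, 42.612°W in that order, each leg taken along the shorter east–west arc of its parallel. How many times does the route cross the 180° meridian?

Leg 1: +163.164° → -111.776°, shortest Δλ = 85.06° (east) — crosses 180°.
Leg 2: -111.776° → +20.508°, shortest Δλ = 132.284° (east) — does not cross 180°.
Leg 3: +20.508° → -176.426°, shortest Δλ = 163.066° (east) — crosses 180°.
Leg 4: -176.426° → -139.652°, shortest Δλ = 36.774° (east) — does not cross 180°.
Leg 5: -139.652° → -42.612°, shortest Δλ = 97.04° (east) — does not cross 180°.
Total crossings: 2.

2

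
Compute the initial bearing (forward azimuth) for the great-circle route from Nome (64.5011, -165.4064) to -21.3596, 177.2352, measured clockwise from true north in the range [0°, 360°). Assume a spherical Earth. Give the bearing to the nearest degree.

Δλ = 177.2352 − -165.4064 = 342.6416°; wrapped into (−180°, 180°]: -17.3584°.
θ = atan2( sin Δλ · cos φ₂ , cos φ₁ · sin φ₂ − sin φ₁ · cos φ₂ · cos Δλ )
  = atan2(-0.27786, -0.95911) = -163.844° → normalised to [0°, 360°): 196.156°.

196°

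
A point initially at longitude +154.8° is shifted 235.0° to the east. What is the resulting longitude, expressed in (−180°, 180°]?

+29.8°

Start at +154.8°; shift +235.0° → +389.8°.
+389.8° lies outside (−180°, 180°]; subtract 360° → +29.8°.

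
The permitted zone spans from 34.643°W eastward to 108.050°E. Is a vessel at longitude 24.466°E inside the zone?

Band width going east from -34.643° to +108.050°: ((108.050 − -34.643) mod 360) = 142.693°.
Offset of +24.466° east of the west edge: ((24.466 − -34.643) mod 360) = 59.109°.
59.109° ≤ 142.693° ⇒ inside.

Yes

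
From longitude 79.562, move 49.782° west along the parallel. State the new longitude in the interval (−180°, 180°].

Start at +79.562°; shift −49.782° → +29.780°.
+29.780° already lies in (−180°, 180°].

+29.780°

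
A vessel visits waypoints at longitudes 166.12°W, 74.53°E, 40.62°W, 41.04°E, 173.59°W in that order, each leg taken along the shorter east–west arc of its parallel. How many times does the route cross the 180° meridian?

2

Leg 1: -166.12° → +74.53°, shortest Δλ = -119.35° (west) — crosses 180°.
Leg 2: +74.53° → -40.62°, shortest Δλ = -115.15° (west) — does not cross 180°.
Leg 3: -40.62° → +41.04°, shortest Δλ = 81.66° (east) — does not cross 180°.
Leg 4: +41.04° → -173.59°, shortest Δλ = 145.37° (east) — crosses 180°.
Total crossings: 2.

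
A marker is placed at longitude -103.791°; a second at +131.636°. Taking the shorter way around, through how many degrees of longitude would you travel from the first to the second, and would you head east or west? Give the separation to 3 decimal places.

124.573° west

Raw difference: 131.636 − -103.791 = 235.427°.
Normalise into (−180°, 180°]: 235.427° − 360° = -124.573°.
Negative ⇒ the second point lies to the west; separation 124.573°.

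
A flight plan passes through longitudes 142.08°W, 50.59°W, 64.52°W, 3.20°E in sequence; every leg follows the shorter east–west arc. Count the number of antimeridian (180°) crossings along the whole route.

Leg 1: -142.08° → -50.59°, shortest Δλ = 91.49° (east) — does not cross 180°.
Leg 2: -50.59° → -64.52°, shortest Δλ = -13.93° (west) — does not cross 180°.
Leg 3: -64.52° → +3.20°, shortest Δλ = 67.72° (east) — does not cross 180°.
Total crossings: 0.

0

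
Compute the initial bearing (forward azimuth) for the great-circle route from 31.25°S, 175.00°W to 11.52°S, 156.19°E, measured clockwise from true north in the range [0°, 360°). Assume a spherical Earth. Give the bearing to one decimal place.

300.2°

Δλ = 156.19 − -175.00 = 331.19°; wrapped into (−180°, 180°]: -28.81°.
θ = atan2( sin Δλ · cos φ₂ , cos φ₁ · sin φ₂ − sin φ₁ · cos φ₂ · cos Δλ )
  = atan2(-0.47220, 0.27467) = -59.814° → normalised to [0°, 360°): 300.186°.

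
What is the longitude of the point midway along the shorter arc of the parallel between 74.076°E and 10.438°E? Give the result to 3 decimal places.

42.257°E

Signed shortest Δλ from +74.076° to +10.438° is -63.638°.
Midpoint longitude = +74.076° + (-63.638°)/2 = +74.076° − 31.819° = +42.257°.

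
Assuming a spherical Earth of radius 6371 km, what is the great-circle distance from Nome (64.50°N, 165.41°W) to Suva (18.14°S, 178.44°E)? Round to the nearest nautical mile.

Δλ = 178.44 − -165.41 = 343.85°; wrapped into (−180°, 180°]: -16.15°.
Δφ = -18.14 − 64.50 = -82.64°.
a = sin²(Δφ/2) + cos φ₁ · cos φ₂ · sin²(Δλ/2) = 0.444021.
c = 2·atan2(√a, √(1−a)) = 1.45860 rad → d = 6371·c ≈ 9292.76 km ≈ 5017.69 nmi.

5018 nmi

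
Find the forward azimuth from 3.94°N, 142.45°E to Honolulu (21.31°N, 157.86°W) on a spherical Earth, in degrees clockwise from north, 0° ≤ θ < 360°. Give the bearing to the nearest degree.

Δλ = -157.86 − 142.45 = -300.31°; wrapped into (−180°, 180°]: 59.69°.
θ = atan2( sin Δλ · cos φ₂ , cos φ₁ · sin φ₂ − sin φ₁ · cos φ₂ · cos Δλ )
  = atan2(0.80428, 0.33025) = 67.676° → normalised to [0°, 360°): 67.676°.

68°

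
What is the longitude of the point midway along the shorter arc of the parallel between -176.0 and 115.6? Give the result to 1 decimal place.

+149.8°

Signed shortest Δλ from -176.0° to +115.6° is -68.4°.
Midpoint longitude = -176.0° + (-68.4°)/2 = -176.0° − 34.2° = -210.2°.
Normalise into (−180°, 180°]: +149.8°.
(The naïve average (-176.0 + +115.6)/2 = -30.2° is on the wrong side of the globe.)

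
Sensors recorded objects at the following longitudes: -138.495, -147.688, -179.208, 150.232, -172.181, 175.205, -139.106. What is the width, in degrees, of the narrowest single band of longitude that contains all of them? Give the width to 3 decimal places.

71.273°

Sort the longitudes: -179.208°, -172.181°, -147.688°, -139.106°, -138.495°, +150.232°, +175.205°.
Eastward gaps between consecutive values (wrapping around): 7.027°, 24.493°, 8.582°, 0.611°, 288.727°, 24.973°, 5.587°.
Largest gap = 288.727° ⇒ minimal covering band is its complement: 360° − 288.727° = 71.273°.
Band runs from +150.232° eastward to -138.495°, crossing the antimeridian.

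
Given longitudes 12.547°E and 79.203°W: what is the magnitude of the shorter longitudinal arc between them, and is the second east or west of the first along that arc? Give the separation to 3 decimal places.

Raw difference: -79.203 − 12.547 = -91.75°.
Normalise into (−180°, 180°]: -91.75° stays -91.75°.
Negative ⇒ the second point lies to the west; separation 91.750°.

91.750° west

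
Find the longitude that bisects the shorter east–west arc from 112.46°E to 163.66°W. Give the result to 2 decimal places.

Signed shortest Δλ from +112.46° to -163.66° is +83.88°.
Midpoint longitude = +112.46° + (+83.88°)/2 = +112.46° + 41.94° = +154.40°.
(The naïve average (+112.46 + -163.66)/2 = -25.6° is on the wrong side of the globe.)

154.40°E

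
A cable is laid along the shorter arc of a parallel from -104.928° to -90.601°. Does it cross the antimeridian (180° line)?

No

Signed shortest Δλ = ((-90.601 − -104.928 + 180) mod 360) − 180 = 14.327°.
Going east by 14.327° from -104.928° reaches -90.601° without touching 180°.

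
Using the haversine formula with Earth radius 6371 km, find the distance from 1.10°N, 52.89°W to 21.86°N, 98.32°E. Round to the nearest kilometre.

Δλ = 98.32 − -52.89 = 151.21°.
Δφ = 21.86 − 1.10 = 20.76°.
a = sin²(Δφ/2) + cos φ₁ · cos φ₂ · sin²(Δλ/2) = 0.903039.
c = 2·atan2(√a, √(1−a)) = 2.50829 rad → d = 6371·c ≈ 15980.31 km.

15980 km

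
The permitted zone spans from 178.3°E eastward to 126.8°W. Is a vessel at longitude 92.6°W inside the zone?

No

Band width going east from +178.3° to -126.8°: ((-126.8 − 178.3) mod 360) = 54.9°.
Offset of -92.6° east of the west edge: ((-92.6 − 178.3) mod 360) = 89.1°.
89.1° > 54.9° ⇒ outside.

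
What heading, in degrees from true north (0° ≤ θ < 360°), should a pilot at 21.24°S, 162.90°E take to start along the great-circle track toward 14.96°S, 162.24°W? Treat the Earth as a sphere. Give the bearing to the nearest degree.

85°

Δλ = -162.24 − 162.90 = -325.14°; wrapped into (−180°, 180°]: 34.86°.
θ = atan2( sin Δλ · cos φ₂ , cos φ₁ · sin φ₂ − sin φ₁ · cos φ₂ · cos Δλ )
  = atan2(0.55220, 0.04658) = 85.178° → normalised to [0°, 360°): 85.178°.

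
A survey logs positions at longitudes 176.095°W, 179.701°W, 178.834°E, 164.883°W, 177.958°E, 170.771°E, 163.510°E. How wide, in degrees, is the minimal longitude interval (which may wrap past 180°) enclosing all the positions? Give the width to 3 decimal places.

31.607°

Sort the longitudes: -179.701°, -176.095°, -164.883°, +163.510°, +170.771°, +177.958°, +178.834°.
Eastward gaps between consecutive values (wrapping around): 3.606°, 11.212°, 328.393°, 7.261°, 7.187°, 0.876°, 1.465°.
Largest gap = 328.393° ⇒ minimal covering band is its complement: 360° − 328.393° = 31.607°.
Band runs from +163.510° eastward to -164.883°, crossing the antimeridian.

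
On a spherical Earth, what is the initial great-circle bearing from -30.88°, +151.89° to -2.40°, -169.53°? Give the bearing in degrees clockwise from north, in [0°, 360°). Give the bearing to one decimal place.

Δλ = -169.53 − 151.89 = -321.42°; wrapped into (−180°, 180°]: 38.58°.
θ = atan2( sin Δλ · cos φ₂ , cos φ₁ · sin φ₂ − sin φ₁ · cos φ₂ · cos Δλ )
  = atan2(0.62306, 0.36493) = 59.642° → normalised to [0°, 360°): 59.642°.

59.6°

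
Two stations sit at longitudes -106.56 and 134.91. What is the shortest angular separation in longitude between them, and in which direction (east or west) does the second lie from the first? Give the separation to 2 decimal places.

118.53° west

Raw difference: 134.91 − -106.56 = 241.47°.
Normalise into (−180°, 180°]: 241.47° − 360° = -118.53°.
Negative ⇒ the second point lies to the west; separation 118.53°.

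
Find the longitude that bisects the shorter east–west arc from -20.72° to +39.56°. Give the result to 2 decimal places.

+9.42°

Signed shortest Δλ from -20.72° to +39.56° is +60.28°.
Midpoint longitude = -20.72° + (+60.28°)/2 = -20.72° + 30.14° = +9.42°.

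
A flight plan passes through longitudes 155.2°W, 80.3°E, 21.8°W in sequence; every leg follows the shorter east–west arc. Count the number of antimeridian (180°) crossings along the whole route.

1

Leg 1: -155.2° → +80.3°, shortest Δλ = -124.5° (west) — crosses 180°.
Leg 2: +80.3° → -21.8°, shortest Δλ = -102.1° (west) — does not cross 180°.
Total crossings: 1.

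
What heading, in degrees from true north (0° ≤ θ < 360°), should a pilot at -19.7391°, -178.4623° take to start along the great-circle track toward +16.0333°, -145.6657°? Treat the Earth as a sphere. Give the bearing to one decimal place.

44.3°

Δλ = -145.6657 − -178.4623 = 32.7966°.
θ = atan2( sin Δλ · cos φ₂ , cos φ₁ · sin φ₂ − sin φ₁ · cos φ₂ · cos Δλ )
  = atan2(0.52059, 0.53283) = 44.334° → normalised to [0°, 360°): 44.334°.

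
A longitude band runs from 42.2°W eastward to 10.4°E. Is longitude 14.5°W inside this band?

Yes

Band width going east from -42.2° to +10.4°: ((10.4 − -42.2) mod 360) = 52.6°.
Offset of -14.5° east of the west edge: ((-14.5 − -42.2) mod 360) = 27.7°.
27.7° ≤ 52.6° ⇒ inside.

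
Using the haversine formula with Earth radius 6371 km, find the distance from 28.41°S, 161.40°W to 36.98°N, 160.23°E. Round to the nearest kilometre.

8301 km

Δλ = 160.23 − -161.40 = 321.63°; wrapped into (−180°, 180°]: -38.37°.
Δφ = 36.98 − -28.41 = 65.39°.
a = sin²(Δφ/2) + cos φ₁ · cos φ₂ · sin²(Δλ/2) = 0.367659.
c = 2·atan2(√a, √(1−a)) = 1.30292 rad → d = 6371·c ≈ 8300.91 km.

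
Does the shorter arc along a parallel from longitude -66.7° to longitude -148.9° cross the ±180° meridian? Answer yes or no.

No

Signed shortest Δλ = ((-148.9 − -66.7 + 180) mod 360) − 180 = -82.2°.
Going west by 82.2° from -66.7° reaches -148.9° without touching 180°.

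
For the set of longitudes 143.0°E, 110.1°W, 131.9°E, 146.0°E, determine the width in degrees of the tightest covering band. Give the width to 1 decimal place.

Sort the longitudes: -110.1°, +131.9°, +143.0°, +146.0°.
Eastward gaps between consecutive values (wrapping around): 242.0°, 11.1°, 3.0°, 103.9°.
Largest gap = 242.0° ⇒ minimal covering band is its complement: 360° − 242.0° = 118.0°.
Band runs from +131.9° eastward to -110.1°, crossing the antimeridian.

118.0°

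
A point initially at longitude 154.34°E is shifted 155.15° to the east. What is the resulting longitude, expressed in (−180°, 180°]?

Start at +154.34°; shift +155.15° → +309.49°.
+309.49° lies outside (−180°, 180°]; subtract 360° → -50.51°.

50.51°W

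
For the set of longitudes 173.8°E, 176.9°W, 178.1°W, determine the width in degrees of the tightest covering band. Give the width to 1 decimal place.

9.3°

Sort the longitudes: -178.1°, -176.9°, +173.8°.
Eastward gaps between consecutive values (wrapping around): 1.2°, 350.7°, 8.1°.
Largest gap = 350.7° ⇒ minimal covering band is its complement: 360° − 350.7° = 9.3°.
Band runs from +173.8° eastward to -176.9°, crossing the antimeridian.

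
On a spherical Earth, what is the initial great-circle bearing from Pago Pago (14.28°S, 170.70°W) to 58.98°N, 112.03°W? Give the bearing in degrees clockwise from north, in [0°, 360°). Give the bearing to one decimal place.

Δλ = -112.03 − -170.70 = 58.67°.
θ = atan2( sin Δλ · cos φ₂ , cos φ₁ · sin φ₂ − sin φ₁ · cos φ₂ · cos Δλ )
  = atan2(0.44019, 0.89660) = 26.149° → normalised to [0°, 360°): 26.149°.

26.1°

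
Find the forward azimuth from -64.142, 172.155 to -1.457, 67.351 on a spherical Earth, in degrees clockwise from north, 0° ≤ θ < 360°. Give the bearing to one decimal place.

256.0°

Δλ = 67.351 − 172.155 = -104.804°.
θ = atan2( sin Δλ · cos φ₂ , cos φ₁ · sin φ₂ − sin φ₁ · cos φ₂ · cos Δλ )
  = atan2(-0.96649, -0.24095) = -103.998° → normalised to [0°, 360°): 256.002°.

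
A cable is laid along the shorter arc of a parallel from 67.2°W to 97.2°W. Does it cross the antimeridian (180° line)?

No

Signed shortest Δλ = ((-97.2 − -67.2 + 180) mod 360) − 180 = -30.0°.
Going west by 30.0° from -67.2° reaches -97.2° without touching 180°.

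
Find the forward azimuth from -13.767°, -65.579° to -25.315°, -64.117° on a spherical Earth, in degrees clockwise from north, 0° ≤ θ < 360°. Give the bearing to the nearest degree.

173°

Δλ = -64.117 − -65.579 = 1.462°.
θ = atan2( sin Δλ · cos φ₂ , cos φ₁ · sin φ₂ − sin φ₁ · cos φ₂ · cos Δλ )
  = atan2(0.02306, -0.20026) = 173.430° → normalised to [0°, 360°): 173.430°.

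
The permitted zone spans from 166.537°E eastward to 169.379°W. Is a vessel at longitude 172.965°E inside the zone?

Band width going east from +166.537° to -169.379°: ((-169.379 − 166.537) mod 360) = 24.084°.
Offset of +172.965° east of the west edge: ((172.965 − 166.537) mod 360) = 6.428°.
6.428° ≤ 24.084° ⇒ inside.

Yes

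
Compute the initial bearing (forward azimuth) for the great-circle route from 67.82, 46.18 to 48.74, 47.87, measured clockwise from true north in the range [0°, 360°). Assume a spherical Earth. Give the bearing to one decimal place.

176.6°

Δλ = 47.87 − 46.18 = 1.69°.
θ = atan2( sin Δλ · cos φ₂ , cos φ₁ · sin φ₂ − sin φ₁ · cos φ₂ · cos Δλ )
  = atan2(0.01945, -0.32662) = 176.592° → normalised to [0°, 360°): 176.592°.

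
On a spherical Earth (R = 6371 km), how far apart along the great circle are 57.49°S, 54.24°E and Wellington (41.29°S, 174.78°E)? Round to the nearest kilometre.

7721 km

Δλ = 174.78 − 54.24 = 120.54°.
Δφ = -41.29 − -57.49 = 16.20°.
a = sin²(Δφ/2) + cos φ₁ · cos φ₂ · sin²(Δλ/2) = 0.324366.
c = 2·atan2(√a, √(1−a)) = 1.21187 rad → d = 6371·c ≈ 7720.84 km.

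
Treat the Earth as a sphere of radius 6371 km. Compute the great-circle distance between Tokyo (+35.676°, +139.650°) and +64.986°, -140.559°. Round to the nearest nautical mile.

3235 nmi

Δλ = -140.559 − 139.650 = -280.209°; wrapped into (−180°, 180°]: 79.791°.
Δφ = 64.986 − 35.676 = 29.310°.
a = sin²(Δφ/2) + cos φ₁ · cos φ₂ · sin²(Δλ/2) = 0.205311.
c = 2·atan2(√a, √(1−a)) = 0.94051 rad → d = 6371·c ≈ 5991.97 km ≈ 3235.41 nmi.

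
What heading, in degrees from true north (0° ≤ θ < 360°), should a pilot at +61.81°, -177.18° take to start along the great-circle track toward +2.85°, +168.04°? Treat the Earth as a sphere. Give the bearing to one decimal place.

197.1°

Δλ = 168.04 − -177.18 = 345.22°; wrapped into (−180°, 180°]: -14.78°.
θ = atan2( sin Δλ · cos φ₂ , cos φ₁ · sin φ₂ − sin φ₁ · cos φ₂ · cos Δλ )
  = atan2(-0.25479, -0.82768) = -162.890° → normalised to [0°, 360°): 197.110°.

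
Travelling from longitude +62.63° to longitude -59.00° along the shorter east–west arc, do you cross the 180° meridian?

No

Signed shortest Δλ = ((-59.00 − 62.63 + 180) mod 360) − 180 = -121.63°.
Going west by 121.63° from +62.63° reaches -59.00° without touching 180°.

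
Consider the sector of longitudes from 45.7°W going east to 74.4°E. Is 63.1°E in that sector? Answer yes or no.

Band width going east from -45.7° to +74.4°: ((74.4 − -45.7) mod 360) = 120.1°.
Offset of +63.1° east of the west edge: ((63.1 − -45.7) mod 360) = 108.8°.
108.8° ≤ 120.1° ⇒ inside.

Yes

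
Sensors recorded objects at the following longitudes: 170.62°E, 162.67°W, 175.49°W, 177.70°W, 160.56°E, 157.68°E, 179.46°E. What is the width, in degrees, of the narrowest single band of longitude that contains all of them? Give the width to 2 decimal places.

39.65°

Sort the longitudes: -177.70°, -175.49°, -162.67°, +157.68°, +160.56°, +170.62°, +179.46°.
Eastward gaps between consecutive values (wrapping around): 2.21°, 12.82°, 320.35°, 2.88°, 10.06°, 8.84°, 2.84°.
Largest gap = 320.35° ⇒ minimal covering band is its complement: 360° − 320.35° = 39.65°.
Band runs from +157.68° eastward to -162.67°, crossing the antimeridian.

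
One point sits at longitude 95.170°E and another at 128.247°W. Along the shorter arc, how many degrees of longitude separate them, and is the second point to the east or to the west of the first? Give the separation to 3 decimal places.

136.583° east

Raw difference: -128.247 − 95.170 = -223.417°.
Normalise into (−180°, 180°]: -223.417° + 360° = 136.583°.
Positive ⇒ the second point lies to the east; separation 136.583°.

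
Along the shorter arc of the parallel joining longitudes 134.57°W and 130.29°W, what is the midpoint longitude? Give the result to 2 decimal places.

132.43°W

Signed shortest Δλ from -134.57° to -130.29° is +4.28°.
Midpoint longitude = -134.57° + (+4.28°)/2 = -134.57° + 2.14° = -132.43°.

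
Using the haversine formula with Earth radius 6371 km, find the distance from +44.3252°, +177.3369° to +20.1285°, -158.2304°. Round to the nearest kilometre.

3511 km

Δλ = -158.2304 − 177.3369 = -335.5673°; wrapped into (−180°, 180°]: 24.4327°.
Δφ = 20.1285 − 44.3252 = -24.1967°.
a = sin²(Δφ/2) + cos φ₁ · cos φ₂ · sin²(Δλ/2) = 0.074004.
c = 2·atan2(√a, √(1−a)) = 0.55102 rad → d = 6371·c ≈ 3510.53 km.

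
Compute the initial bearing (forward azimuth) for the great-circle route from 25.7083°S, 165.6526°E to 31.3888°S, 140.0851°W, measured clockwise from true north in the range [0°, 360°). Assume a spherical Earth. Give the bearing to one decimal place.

110.1°

Δλ = -140.0851 − 165.6526 = -305.7377°; wrapped into (−180°, 180°]: 54.2623°.
θ = atan2( sin Δλ · cos φ₂ , cos φ₁ · sin φ₂ − sin φ₁ · cos φ₂ · cos Δλ )
  = atan2(0.69291, -0.25300) = 110.059° → normalised to [0°, 360°): 110.059°.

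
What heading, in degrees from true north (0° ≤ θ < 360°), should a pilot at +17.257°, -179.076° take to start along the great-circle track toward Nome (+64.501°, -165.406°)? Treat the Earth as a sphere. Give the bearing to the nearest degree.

8°

Δλ = -165.406 − -179.076 = 13.670°.
θ = atan2( sin Δλ · cos φ₂ , cos φ₁ · sin φ₂ − sin φ₁ · cos φ₂ · cos Δλ )
  = atan2(0.10174, 0.73787) = 7.851° → normalised to [0°, 360°): 7.851°.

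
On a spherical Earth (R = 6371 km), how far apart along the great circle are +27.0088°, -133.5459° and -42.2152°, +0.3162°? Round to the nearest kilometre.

Δλ = 0.3162 − -133.5459 = 133.8621°.
Δφ = -42.2152 − 27.0088 = -69.2240°.
a = sin²(Δφ/2) + cos φ₁ · cos φ₂ · sin²(Δλ/2) = 0.881182.
c = 2·atan2(√a, √(1−a)) = 2.43775 rad → d = 6371·c ≈ 15530.93 km.

15531 km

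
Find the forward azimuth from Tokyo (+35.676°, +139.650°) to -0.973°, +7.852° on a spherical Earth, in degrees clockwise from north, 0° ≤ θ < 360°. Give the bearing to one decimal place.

296.7°

Δλ = 7.852 − 139.650 = -131.798°.
θ = atan2( sin Δλ · cos φ₂ , cos φ₁ · sin φ₂ − sin φ₁ · cos φ₂ · cos Δλ )
  = atan2(-0.74539, 0.37486) = -63.302° → normalised to [0°, 360°): 296.698°.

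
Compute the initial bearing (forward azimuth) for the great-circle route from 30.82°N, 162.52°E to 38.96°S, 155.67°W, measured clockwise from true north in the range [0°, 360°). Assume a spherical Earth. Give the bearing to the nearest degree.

148°

Δλ = -155.67 − 162.52 = -318.19°; wrapped into (−180°, 180°]: 41.81°.
θ = atan2( sin Δλ · cos φ₂ , cos φ₁ · sin φ₂ − sin φ₁ · cos φ₂ · cos Δλ )
  = atan2(0.51839, -0.83693) = 148.226° → normalised to [0°, 360°): 148.226°.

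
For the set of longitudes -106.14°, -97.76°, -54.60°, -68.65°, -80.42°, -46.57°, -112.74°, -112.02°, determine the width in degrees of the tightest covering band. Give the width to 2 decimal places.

66.17°

Sort the longitudes: -112.74°, -112.02°, -106.14°, -97.76°, -80.42°, -68.65°, -54.60°, -46.57°.
Eastward gaps between consecutive values (wrapping around): 0.72°, 5.88°, 8.38°, 17.34°, 11.77°, 14.05°, 8.03°, 293.83°.
Largest gap = 293.83° ⇒ minimal covering band is its complement: 360° − 293.83° = 66.17°.
Band runs from -112.74° eastward to -46.57°.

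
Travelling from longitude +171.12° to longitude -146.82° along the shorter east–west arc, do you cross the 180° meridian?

Yes

Naïve |-146.82 − 171.12| = 317.94° > 180°, so the shorter arc goes the other way round — across 180°.
Signed shortest Δλ = ((-146.82 − 171.12 + 180) mod 360) − 180 = 42.06°.
Going east by 42.06° from +171.12° passes through 180° before reaching -146.82°.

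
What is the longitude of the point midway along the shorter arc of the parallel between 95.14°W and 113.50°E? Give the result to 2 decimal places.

170.82°W

Signed shortest Δλ from -95.14° to +113.50° is -151.36°.
Midpoint longitude = -95.14° + (-151.36°)/2 = -95.14° − 75.68° = -170.82°.
(The naïve average (-95.14 + +113.50)/2 = 9.18° is on the wrong side of the globe.)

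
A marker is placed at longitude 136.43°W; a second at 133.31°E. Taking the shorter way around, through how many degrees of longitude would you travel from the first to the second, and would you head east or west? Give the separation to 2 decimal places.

Raw difference: 133.31 − -136.43 = 269.74°.
Normalise into (−180°, 180°]: 269.74° − 360° = -90.26°.
Negative ⇒ the second point lies to the west; separation 90.26°.

90.26° west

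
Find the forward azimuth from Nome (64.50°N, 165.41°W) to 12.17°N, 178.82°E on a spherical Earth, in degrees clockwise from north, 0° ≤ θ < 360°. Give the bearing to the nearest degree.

Δλ = 178.82 − -165.41 = 344.23°; wrapped into (−180°, 180°]: -15.77°.
θ = atan2( sin Δλ · cos φ₂ , cos φ₁ · sin φ₂ − sin φ₁ · cos φ₂ · cos Δλ )
  = atan2(-0.26567, -0.75833) = -160.693° → normalised to [0°, 360°): 199.307°.

199°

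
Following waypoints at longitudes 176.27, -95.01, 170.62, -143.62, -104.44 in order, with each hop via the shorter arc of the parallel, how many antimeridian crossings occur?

Leg 1: +176.27° → -95.01°, shortest Δλ = 88.72° (east) — crosses 180°.
Leg 2: -95.01° → +170.62°, shortest Δλ = -94.37° (west) — crosses 180°.
Leg 3: +170.62° → -143.62°, shortest Δλ = 45.76° (east) — crosses 180°.
Leg 4: -143.62° → -104.44°, shortest Δλ = 39.18° (east) — does not cross 180°.
Total crossings: 3.

3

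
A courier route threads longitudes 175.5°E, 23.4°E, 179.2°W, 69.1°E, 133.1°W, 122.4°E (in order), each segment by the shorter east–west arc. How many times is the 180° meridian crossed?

4

Leg 1: +175.5° → +23.4°, shortest Δλ = -152.1° (west) — does not cross 180°.
Leg 2: +23.4° → -179.2°, shortest Δλ = 157.4° (east) — crosses 180°.
Leg 3: -179.2° → +69.1°, shortest Δλ = -111.7° (west) — crosses 180°.
Leg 4: +69.1° → -133.1°, shortest Δλ = 157.8° (east) — crosses 180°.
Leg 5: -133.1° → +122.4°, shortest Δλ = -104.5° (west) — crosses 180°.
Total crossings: 4.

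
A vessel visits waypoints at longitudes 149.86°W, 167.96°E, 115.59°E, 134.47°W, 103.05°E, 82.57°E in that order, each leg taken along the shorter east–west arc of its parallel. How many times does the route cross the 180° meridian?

3

Leg 1: -149.86° → +167.96°, shortest Δλ = -42.18° (west) — crosses 180°.
Leg 2: +167.96° → +115.59°, shortest Δλ = -52.37° (west) — does not cross 180°.
Leg 3: +115.59° → -134.47°, shortest Δλ = 109.94° (east) — crosses 180°.
Leg 4: -134.47° → +103.05°, shortest Δλ = -122.48° (west) — crosses 180°.
Leg 5: +103.05° → +82.57°, shortest Δλ = -20.48° (west) — does not cross 180°.
Total crossings: 3.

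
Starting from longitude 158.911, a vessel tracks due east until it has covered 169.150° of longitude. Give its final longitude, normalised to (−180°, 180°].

Start at +158.911°; shift +169.150° → +328.061°.
+328.061° lies outside (−180°, 180°]; subtract 360° → -31.939°.

-31.939°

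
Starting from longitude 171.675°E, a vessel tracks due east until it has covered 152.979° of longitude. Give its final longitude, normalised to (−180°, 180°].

35.346°W

Start at +171.675°; shift +152.979° → +324.654°.
+324.654° lies outside (−180°, 180°]; subtract 360° → -35.346°.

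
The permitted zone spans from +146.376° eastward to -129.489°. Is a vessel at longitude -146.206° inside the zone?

Band width going east from +146.376° to -129.489°: ((-129.489 − 146.376) mod 360) = 84.135°.
Offset of -146.206° east of the west edge: ((-146.206 − 146.376) mod 360) = 67.418°.
67.418° ≤ 84.135° ⇒ inside.

Yes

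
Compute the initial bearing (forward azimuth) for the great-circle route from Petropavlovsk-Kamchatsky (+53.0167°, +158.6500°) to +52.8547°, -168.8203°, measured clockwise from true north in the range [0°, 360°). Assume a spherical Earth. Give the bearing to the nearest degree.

Δλ = -168.8203 − 158.6500 = -327.4703°; wrapped into (−180°, 180°]: 32.5297°.
θ = atan2( sin Δλ · cos φ₂ , cos φ₁ · sin φ₂ − sin φ₁ · cos φ₂ · cos Δλ )
  = atan2(0.32471, 0.07285) = 77.355° → normalised to [0°, 360°): 77.355°.

77°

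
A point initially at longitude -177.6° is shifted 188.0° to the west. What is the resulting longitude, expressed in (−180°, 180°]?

Start at -177.6°; shift −188.0° → -365.6°.
-365.6° lies outside (−180°, 180°]; add 360° → -5.6°.

-5.6°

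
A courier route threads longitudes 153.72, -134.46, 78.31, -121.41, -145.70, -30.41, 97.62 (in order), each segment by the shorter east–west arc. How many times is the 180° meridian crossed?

3

Leg 1: +153.72° → -134.46°, shortest Δλ = 71.82° (east) — crosses 180°.
Leg 2: -134.46° → +78.31°, shortest Δλ = -147.23° (west) — crosses 180°.
Leg 3: +78.31° → -121.41°, shortest Δλ = 160.28° (east) — crosses 180°.
Leg 4: -121.41° → -145.70°, shortest Δλ = -24.29° (west) — does not cross 180°.
Leg 5: -145.70° → -30.41°, shortest Δλ = 115.29° (east) — does not cross 180°.
Leg 6: -30.41° → +97.62°, shortest Δλ = 128.03° (east) — does not cross 180°.
Total crossings: 3.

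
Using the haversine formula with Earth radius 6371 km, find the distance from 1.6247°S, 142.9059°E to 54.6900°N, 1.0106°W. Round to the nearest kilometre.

13271 km

Δλ = -1.0106 − 142.9059 = -143.9165°.
Δφ = 54.6900 − -1.6247 = 56.3147°.
a = sin²(Δφ/2) + cos φ₁ · cos φ₂ · sin²(Δλ/2) = 0.745033.
c = 2·atan2(√a, √(1−a)) = 2.08296 rad → d = 6371·c ≈ 13270.54 km.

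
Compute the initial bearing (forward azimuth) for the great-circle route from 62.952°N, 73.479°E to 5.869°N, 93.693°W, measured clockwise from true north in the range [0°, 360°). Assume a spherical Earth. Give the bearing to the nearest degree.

Δλ = -93.693 − 73.479 = -167.172°.
θ = atan2( sin Δλ · cos φ₂ , cos φ₁ · sin φ₂ − sin φ₁ · cos φ₂ · cos Δλ )
  = atan2(-0.22086, 0.91034) = -13.637° → normalised to [0°, 360°): 346.363°.

346°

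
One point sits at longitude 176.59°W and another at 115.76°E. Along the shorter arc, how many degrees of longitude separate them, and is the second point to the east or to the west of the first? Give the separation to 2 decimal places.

Raw difference: 115.76 − -176.59 = 292.35°.
Normalise into (−180°, 180°]: 292.35° − 360° = -67.65°.
Negative ⇒ the second point lies to the west; separation 67.65°.

67.65° west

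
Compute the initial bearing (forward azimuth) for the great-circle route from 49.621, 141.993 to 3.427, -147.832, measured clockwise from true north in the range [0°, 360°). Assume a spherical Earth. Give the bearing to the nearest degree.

103°

Δλ = -147.832 − 141.993 = -289.825°; wrapped into (−180°, 180°]: 70.175°.
θ = atan2( sin Δλ · cos φ₂ , cos φ₁ · sin φ₂ − sin φ₁ · cos φ₂ · cos Δλ )
  = atan2(0.93905, -0.21917) = 103.137° → normalised to [0°, 360°): 103.137°.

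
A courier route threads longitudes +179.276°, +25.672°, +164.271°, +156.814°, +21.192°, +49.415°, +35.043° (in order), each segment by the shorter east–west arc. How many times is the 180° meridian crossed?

0

Leg 1: +179.276° → +25.672°, shortest Δλ = -153.604° (west) — does not cross 180°.
Leg 2: +25.672° → +164.271°, shortest Δλ = 138.599° (east) — does not cross 180°.
Leg 3: +164.271° → +156.814°, shortest Δλ = -7.457° (west) — does not cross 180°.
Leg 4: +156.814° → +21.192°, shortest Δλ = -135.622° (west) — does not cross 180°.
Leg 5: +21.192° → +49.415°, shortest Δλ = 28.223° (east) — does not cross 180°.
Leg 6: +49.415° → +35.043°, shortest Δλ = -14.372° (west) — does not cross 180°.
Total crossings: 0.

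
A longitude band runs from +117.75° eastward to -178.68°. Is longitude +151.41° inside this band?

Yes

Band width going east from +117.75° to -178.68°: ((-178.68 − 117.75) mod 360) = 63.57°.
Offset of +151.41° east of the west edge: ((151.41 − 117.75) mod 360) = 33.66°.
33.66° ≤ 63.57° ⇒ inside.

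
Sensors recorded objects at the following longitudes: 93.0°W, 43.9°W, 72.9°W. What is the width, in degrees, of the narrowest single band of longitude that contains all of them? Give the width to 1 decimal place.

49.1°

Sort the longitudes: -93.0°, -72.9°, -43.9°.
Eastward gaps between consecutive values (wrapping around): 20.1°, 29.0°, 310.9°.
Largest gap = 310.9° ⇒ minimal covering band is its complement: 360° − 310.9° = 49.1°.
Band runs from -93.0° eastward to -43.9°.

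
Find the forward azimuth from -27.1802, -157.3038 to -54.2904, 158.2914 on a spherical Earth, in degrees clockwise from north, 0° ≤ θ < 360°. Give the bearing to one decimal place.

Δλ = 158.2914 − -157.3038 = 315.5952°; wrapped into (−180°, 180°]: -44.4048°.
θ = atan2( sin Δλ · cos φ₂ , cos φ₁ · sin φ₂ − sin φ₁ · cos φ₂ · cos Δλ )
  = atan2(-0.40841, -0.53185) = -142.479° → normalised to [0°, 360°): 217.521°.

217.5°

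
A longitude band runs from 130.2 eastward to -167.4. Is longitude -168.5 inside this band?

Band width going east from +130.2° to -167.4°: ((-167.4 − 130.2) mod 360) = 62.4°.
Offset of -168.5° east of the west edge: ((-168.5 − 130.2) mod 360) = 61.3°.
61.3° ≤ 62.4° ⇒ inside.

Yes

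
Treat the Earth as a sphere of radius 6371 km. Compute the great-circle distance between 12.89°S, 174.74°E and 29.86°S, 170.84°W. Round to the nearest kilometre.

2401 km

Δλ = -170.84 − 174.74 = -345.58°; wrapped into (−180°, 180°]: 14.42°.
Δφ = -29.86 − -12.89 = -16.97°.
a = sin²(Δφ/2) + cos φ₁ · cos φ₂ · sin²(Δλ/2) = 0.035088.
c = 2·atan2(√a, √(1−a)) = 0.37686 rad → d = 6371·c ≈ 2400.97 km.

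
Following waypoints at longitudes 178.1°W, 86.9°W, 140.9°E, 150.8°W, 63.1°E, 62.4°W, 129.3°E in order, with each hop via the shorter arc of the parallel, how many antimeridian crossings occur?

Leg 1: -178.1° → -86.9°, shortest Δλ = 91.2° (east) — does not cross 180°.
Leg 2: -86.9° → +140.9°, shortest Δλ = -132.2° (west) — crosses 180°.
Leg 3: +140.9° → -150.8°, shortest Δλ = 68.3° (east) — crosses 180°.
Leg 4: -150.8° → +63.1°, shortest Δλ = -146.1° (west) — crosses 180°.
Leg 5: +63.1° → -62.4°, shortest Δλ = -125.5° (west) — does not cross 180°.
Leg 6: -62.4° → +129.3°, shortest Δλ = -168.3° (west) — crosses 180°.
Total crossings: 4.

4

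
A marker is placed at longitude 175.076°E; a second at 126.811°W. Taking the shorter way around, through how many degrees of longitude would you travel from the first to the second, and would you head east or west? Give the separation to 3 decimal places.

58.113° east

Raw difference: -126.811 − 175.076 = -301.887°.
Normalise into (−180°, 180°]: -301.887° + 360° = 58.113°.
Positive ⇒ the second point lies to the east; separation 58.113°.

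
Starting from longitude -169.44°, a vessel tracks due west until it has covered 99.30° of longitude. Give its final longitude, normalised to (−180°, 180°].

+91.26°

Start at -169.44°; shift −99.30° → -268.74°.
-268.74° lies outside (−180°, 180°]; add 360° → +91.26°.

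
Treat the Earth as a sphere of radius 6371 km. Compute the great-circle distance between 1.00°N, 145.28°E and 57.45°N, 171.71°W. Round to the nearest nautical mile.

Δλ = -171.71 − 145.28 = -316.99°; wrapped into (−180°, 180°]: 43.01°.
Δφ = 57.45 − 1.00 = 56.45°.
a = sin²(Δφ/2) + cos φ₁ · cos φ₂ · sin²(Δλ/2) = 0.295959.
c = 2·atan2(√a, √(1−a)) = 1.15044 rad → d = 6371·c ≈ 7329.49 km ≈ 3957.61 nmi.

3958 nmi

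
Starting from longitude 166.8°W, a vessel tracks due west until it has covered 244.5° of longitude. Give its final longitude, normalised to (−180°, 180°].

51.3°W

Start at -166.8°; shift −244.5° → -411.3°.
-411.3° lies outside (−180°, 180°]; add 360° → -51.3°.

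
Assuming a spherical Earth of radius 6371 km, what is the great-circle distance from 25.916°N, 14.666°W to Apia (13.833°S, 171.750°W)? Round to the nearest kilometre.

Δλ = -171.750 − -14.666 = -157.084°.
Δφ = -13.833 − 25.916 = -39.749°.
a = sin²(Δφ/2) + cos φ₁ · cos φ₂ · sin²(Δλ/2) = 0.954459.
c = 2·atan2(√a, √(1−a)) = 2.71148 rad → d = 6371·c ≈ 17274.82 km.

17275 km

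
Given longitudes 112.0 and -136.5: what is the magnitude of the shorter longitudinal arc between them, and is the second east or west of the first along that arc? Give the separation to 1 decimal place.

111.5° east

Raw difference: -136.5 − 112.0 = -248.5°.
Normalise into (−180°, 180°]: -248.5° + 360° = 111.5°.
Positive ⇒ the second point lies to the east; separation 111.5°.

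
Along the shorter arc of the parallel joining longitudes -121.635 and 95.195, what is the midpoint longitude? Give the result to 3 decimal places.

Signed shortest Δλ from -121.635° to +95.195° is -143.170°.
Midpoint longitude = -121.635° + (-143.170°)/2 = -121.635° − 71.585° = -193.220°.
Normalise into (−180°, 180°]: +166.780°.
(The naïve average (-121.635 + +95.195)/2 = -13.22° is on the wrong side of the globe.)

+166.780°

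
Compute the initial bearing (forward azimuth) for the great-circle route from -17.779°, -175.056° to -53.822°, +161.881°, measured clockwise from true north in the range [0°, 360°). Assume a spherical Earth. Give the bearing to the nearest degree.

Δλ = 161.881 − -175.056 = 336.937°; wrapped into (−180°, 180°]: -23.063°.
θ = atan2( sin Δλ · cos φ₂ , cos φ₁ · sin φ₂ − sin φ₁ · cos φ₂ · cos Δλ )
  = atan2(-0.23124, -0.60280) = -159.012° → normalised to [0°, 360°): 200.988°.

201°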